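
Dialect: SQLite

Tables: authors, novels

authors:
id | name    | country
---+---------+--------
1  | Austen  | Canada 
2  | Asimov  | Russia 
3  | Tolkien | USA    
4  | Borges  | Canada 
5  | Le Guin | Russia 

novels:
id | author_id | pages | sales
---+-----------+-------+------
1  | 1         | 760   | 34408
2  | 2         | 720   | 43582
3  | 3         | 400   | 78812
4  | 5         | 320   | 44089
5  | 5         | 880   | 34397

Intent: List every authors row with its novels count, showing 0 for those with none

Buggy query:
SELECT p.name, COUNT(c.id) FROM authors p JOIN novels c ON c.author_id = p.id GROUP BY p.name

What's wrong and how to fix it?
Bug: An inner join excludes parents with zero children

Fix: Use LEFT JOIN so parents without children still appear (COUNT(c.id) gives 0)

Corrected query:
SELECT p.name, COUNT(c.id) FROM authors p LEFT JOIN novels c ON c.author_id = p.id GROUP BY p.name

Result:
name    | COUNT(c.id)
--------+------------
Asimov  | 1          
Austen  | 1          
Borges  | 0          
Le Guin | 2          
Tolkien | 1          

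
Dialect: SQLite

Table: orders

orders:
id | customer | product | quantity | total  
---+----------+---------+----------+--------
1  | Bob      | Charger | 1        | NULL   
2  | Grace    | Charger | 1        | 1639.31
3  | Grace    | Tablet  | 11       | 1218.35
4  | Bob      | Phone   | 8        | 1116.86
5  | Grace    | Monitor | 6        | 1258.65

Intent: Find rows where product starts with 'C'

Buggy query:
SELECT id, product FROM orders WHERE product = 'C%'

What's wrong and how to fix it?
Bug: Wildcards only work with LIKE; '=' treats '%' as a literal character

Fix: Use LIKE for wildcard pattern matching

Corrected query:
SELECT id, product FROM orders WHERE product LIKE 'C%'

Result:
id | product
---+--------
1  | Charger
2  | Charger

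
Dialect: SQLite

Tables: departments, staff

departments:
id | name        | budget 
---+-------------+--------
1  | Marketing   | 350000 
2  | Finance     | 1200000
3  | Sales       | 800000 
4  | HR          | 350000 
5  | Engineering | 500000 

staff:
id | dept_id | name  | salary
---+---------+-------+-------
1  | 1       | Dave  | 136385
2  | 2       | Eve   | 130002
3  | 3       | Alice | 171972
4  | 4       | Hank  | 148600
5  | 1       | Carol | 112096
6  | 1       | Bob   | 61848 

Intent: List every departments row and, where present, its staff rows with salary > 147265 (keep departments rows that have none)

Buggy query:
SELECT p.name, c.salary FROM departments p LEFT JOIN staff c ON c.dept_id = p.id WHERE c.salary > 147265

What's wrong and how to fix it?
Bug: Filtering c.salary in WHERE discards the NULL rows produced by LEFT JOIN, turning it into an inner join

Fix: Move the right-table condition into the ON clause so unmatched parents are kept

Corrected query:
SELECT p.name, c.salary FROM departments p LEFT JOIN staff c ON c.dept_id = p.id AND c.salary > 147265

Result:
name        | salary
------------+-------
Marketing   | NULL  
Finance     | NULL  
Sales       | 171972
HR          | 148600
Engineering | NULL  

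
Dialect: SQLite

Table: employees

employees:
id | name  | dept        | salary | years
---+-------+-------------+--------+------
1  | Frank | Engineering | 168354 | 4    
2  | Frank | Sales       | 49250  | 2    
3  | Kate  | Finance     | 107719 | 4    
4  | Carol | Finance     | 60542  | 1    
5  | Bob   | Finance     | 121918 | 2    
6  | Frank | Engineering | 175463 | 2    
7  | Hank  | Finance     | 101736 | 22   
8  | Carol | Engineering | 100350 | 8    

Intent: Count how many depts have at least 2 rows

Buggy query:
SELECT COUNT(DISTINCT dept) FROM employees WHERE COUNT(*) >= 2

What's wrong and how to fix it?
Bug: COUNT(*) cannot appear in WHERE; the per-group count doesn't exist yet

Fix: Group first with HAVING COUNT(*) >= 2, then COUNT the resulting groups

Corrected query:
SELECT COUNT(*) FROM (SELECT dept FROM employees GROUP BY dept HAVING COUNT(*) >= 2)

Result:
COUNT(*)
--------
2       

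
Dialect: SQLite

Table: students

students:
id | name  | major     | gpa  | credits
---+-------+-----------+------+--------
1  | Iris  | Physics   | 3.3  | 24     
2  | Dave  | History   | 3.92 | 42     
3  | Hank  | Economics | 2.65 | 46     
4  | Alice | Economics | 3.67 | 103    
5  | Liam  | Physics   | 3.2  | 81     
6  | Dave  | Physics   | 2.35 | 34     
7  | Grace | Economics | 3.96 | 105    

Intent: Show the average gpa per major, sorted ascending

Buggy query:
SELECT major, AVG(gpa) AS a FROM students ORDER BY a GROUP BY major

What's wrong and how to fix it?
Bug: GROUP BY must precede ORDER BY

Fix: Move ORDER BY to the end, after GROUP BY

Corrected query:
SELECT major, AVG(gpa) AS a FROM students GROUP BY major ORDER BY a

Result:
major     | a       
----------+---------
Physics   | 2.95    
Economics | 3.426667
History   | 3.92    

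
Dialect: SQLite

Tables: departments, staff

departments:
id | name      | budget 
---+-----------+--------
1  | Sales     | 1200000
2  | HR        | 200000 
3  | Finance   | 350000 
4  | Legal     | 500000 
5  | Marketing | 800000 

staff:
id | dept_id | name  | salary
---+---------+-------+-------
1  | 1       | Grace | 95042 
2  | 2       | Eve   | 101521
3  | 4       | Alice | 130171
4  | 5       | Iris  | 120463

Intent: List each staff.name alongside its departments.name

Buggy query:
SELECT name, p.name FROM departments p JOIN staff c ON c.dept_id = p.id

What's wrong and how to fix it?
Bug: 'name' exists in both joined tables, so the database can't tell which one is meant

Fix: Qualify the column with its table alias (c.name)

Corrected query:
SELECT c.name, p.name FROM departments p JOIN staff c ON c.dept_id = p.id

Result:
name  | name     
------+----------
Grace | Sales    
Eve   | HR       
Alice | Legal    
Iris  | Marketing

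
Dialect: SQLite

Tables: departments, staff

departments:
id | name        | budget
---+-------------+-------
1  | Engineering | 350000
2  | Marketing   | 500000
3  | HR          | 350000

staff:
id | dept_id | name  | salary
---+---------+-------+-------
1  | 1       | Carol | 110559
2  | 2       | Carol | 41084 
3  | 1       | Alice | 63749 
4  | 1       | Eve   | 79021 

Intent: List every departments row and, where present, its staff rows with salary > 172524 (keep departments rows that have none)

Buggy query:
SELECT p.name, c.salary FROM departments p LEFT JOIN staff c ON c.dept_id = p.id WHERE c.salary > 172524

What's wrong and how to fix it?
Bug: A WHERE condition on the right-hand table after LEFT JOIN drops unmatched parents

Fix: Put 'c.salary > 172524' in the JOIN's ON clause instead of WHERE

Corrected query:
SELECT p.name, c.salary FROM departments p LEFT JOIN staff c ON c.dept_id = p.id AND c.salary > 172524

Result:
name        | salary
------------+-------
Engineering | NULL  
Marketing   | NULL  
HR          | NULL  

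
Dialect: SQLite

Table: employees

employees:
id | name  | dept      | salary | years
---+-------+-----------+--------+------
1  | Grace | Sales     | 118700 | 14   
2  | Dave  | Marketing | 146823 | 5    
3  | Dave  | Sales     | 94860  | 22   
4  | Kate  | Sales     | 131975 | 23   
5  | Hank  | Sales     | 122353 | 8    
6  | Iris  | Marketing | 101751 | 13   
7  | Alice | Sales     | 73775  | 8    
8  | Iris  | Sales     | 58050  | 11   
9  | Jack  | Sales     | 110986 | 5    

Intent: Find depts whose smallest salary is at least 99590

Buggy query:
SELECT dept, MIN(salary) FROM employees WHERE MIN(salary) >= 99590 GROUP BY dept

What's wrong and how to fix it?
Bug: Aggregates like MIN are computed per group after WHERE runs

Fix: Replace WHERE with HAVING after the GROUP BY

Corrected query:
SELECT dept, MIN(salary) FROM employees GROUP BY dept HAVING MIN(salary) >= 99590

Result:
dept      | MIN(salary)
----------+------------
Marketing | 101751     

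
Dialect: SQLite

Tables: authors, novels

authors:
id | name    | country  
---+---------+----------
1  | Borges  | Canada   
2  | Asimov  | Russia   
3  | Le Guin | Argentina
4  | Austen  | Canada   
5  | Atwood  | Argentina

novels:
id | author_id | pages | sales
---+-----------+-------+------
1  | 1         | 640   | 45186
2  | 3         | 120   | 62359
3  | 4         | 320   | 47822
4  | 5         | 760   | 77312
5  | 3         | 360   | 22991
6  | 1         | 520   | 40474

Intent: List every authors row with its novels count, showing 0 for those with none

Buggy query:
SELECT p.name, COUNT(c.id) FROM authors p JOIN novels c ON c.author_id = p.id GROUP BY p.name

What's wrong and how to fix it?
Bug: INNER JOIN drops authors rows that have no matching novels rows

Fix: Use LEFT JOIN so parents without children still appear (COUNT(c.id) gives 0)

Corrected query:
SELECT p.name, COUNT(c.id) FROM authors p LEFT JOIN novels c ON c.author_id = p.id GROUP BY p.name

Result:
name    | COUNT(c.id)
--------+------------
Asimov  | 0          
Atwood  | 1          
Austen  | 1          
Borges  | 2          
Le Guin | 2          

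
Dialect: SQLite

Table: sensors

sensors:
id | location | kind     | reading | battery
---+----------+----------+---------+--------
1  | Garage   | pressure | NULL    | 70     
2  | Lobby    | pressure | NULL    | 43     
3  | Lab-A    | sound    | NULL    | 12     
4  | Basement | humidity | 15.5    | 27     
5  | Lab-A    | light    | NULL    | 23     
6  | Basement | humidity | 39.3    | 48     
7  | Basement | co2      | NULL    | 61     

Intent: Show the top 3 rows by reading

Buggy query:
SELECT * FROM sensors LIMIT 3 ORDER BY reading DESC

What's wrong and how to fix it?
Bug: LIMIT must come after ORDER BY

Fix: Swap the clauses: ORDER BY first, then LIMIT

Corrected query:
SELECT * FROM sensors ORDER BY reading DESC LIMIT 3

Result:
id | location | kind     | reading | battery
---+----------+----------+---------+--------
6  | Basement | humidity | 39.3    | 48     
4  | Basement | humidity | 15.5    | 27     
1  | Garage   | pressure | NULL    | 70     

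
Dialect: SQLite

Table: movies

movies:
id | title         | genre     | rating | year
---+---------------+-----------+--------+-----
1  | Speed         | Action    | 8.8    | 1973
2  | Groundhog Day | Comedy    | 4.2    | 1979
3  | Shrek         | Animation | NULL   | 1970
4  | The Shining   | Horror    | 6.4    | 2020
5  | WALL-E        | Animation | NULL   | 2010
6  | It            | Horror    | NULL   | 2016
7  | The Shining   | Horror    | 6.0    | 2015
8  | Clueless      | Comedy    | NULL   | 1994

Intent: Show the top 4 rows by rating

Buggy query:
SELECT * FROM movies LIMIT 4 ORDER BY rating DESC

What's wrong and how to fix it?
Bug: ORDER BY cannot follow LIMIT; LIMIT is the final clause

Fix: Sort with ORDER BY, then apply LIMIT

Corrected query:
SELECT * FROM movies ORDER BY rating DESC LIMIT 4

Result:
id | title         | genre  | rating | year
---+---------------+--------+--------+-----
1  | Speed         | Action | 8.8    | 1973
4  | The Shining   | Horror | 6.4    | 2020
7  | The Shining   | Horror | 6      | 2015
2  | Groundhog Day | Comedy | 4.2    | 1979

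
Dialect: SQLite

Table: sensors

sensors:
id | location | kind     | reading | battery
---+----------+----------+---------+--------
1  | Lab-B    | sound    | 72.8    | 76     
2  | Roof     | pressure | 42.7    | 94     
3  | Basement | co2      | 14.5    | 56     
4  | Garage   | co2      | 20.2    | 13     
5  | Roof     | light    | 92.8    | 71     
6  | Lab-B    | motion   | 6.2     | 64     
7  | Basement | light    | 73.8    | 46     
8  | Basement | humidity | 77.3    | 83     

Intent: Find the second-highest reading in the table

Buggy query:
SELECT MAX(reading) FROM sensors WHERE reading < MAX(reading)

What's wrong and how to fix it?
Bug: The inner MAX is an aggregate inside WHERE, which is not allowed

Fix: Compute the overall MAX in a subquery, then take MAX of rows below it

Corrected query:
SELECT MAX(reading) FROM sensors WHERE reading < (SELECT MAX(reading) FROM sensors)

Result:
MAX(reading)
------------
77.3        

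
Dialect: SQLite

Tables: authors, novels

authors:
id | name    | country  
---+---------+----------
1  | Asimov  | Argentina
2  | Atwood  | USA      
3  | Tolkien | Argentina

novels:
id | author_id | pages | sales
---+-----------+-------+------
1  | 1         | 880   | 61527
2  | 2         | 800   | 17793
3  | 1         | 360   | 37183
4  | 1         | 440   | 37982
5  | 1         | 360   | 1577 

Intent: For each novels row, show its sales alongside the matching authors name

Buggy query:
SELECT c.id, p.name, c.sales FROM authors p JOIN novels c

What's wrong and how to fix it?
Bug: JOIN with no ON clause produces a cartesian product; every novels row pairs with every authors row

Fix: Specify the join condition linking the foreign key to the parent id

Corrected query:
SELECT c.id, p.name, c.sales FROM authors p JOIN novels c ON c.author_id = p.id

Result:
id | name   | sales
---+--------+------
1  | Asimov | 61527
2  | Atwood | 17793
3  | Asimov | 37183
4  | Asimov | 37982
5  | Asimov | 1577 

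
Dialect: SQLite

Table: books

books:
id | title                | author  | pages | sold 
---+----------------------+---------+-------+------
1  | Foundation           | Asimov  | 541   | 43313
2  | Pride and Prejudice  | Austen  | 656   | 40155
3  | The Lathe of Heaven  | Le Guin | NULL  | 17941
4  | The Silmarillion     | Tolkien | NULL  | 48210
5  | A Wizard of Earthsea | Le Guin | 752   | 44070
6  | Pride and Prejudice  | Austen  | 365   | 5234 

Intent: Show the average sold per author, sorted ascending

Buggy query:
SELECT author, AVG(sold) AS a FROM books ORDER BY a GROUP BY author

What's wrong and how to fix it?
Bug: ORDER BY appears before GROUP BY; SQL clause order requires GROUP BY first

Fix: Reorder: SELECT … FROM … GROUP BY … ORDER BY …

Corrected query:
SELECT author, AVG(sold) AS a FROM books GROUP BY author ORDER BY a

Result:
author  | a      
--------+--------
Austen  | 22694.5
Le Guin | 31005.5
Asimov  | 43313  
Tolkien | 48210  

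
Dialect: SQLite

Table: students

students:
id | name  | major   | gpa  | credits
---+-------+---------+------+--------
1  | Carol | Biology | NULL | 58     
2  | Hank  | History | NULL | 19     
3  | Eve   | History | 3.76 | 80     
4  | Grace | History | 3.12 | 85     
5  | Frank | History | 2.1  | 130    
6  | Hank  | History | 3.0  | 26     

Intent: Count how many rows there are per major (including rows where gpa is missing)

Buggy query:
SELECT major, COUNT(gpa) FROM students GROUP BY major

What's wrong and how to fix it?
Bug: COUNT(column) counts non-NULL values only; rows with NULL gpa aren't counted

Fix: Replace COUNT(gpa) with COUNT(*)

Corrected query:
SELECT major, COUNT(*) FROM students GROUP BY major

Result:
major   | COUNT(*)
--------+---------
Biology | 1       
History | 5       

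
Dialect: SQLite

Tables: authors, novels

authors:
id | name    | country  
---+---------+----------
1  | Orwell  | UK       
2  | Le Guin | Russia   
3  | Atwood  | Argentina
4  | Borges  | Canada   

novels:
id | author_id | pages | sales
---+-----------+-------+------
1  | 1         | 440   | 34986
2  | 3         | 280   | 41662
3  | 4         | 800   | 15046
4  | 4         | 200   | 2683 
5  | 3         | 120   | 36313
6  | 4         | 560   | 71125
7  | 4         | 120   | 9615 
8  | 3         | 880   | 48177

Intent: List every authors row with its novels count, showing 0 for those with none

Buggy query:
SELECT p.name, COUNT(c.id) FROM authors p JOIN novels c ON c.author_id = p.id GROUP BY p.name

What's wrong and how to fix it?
Bug: An inner join excludes parents with zero children

Fix: Switch to LEFT JOIN to retain unmatched parent rows

Corrected query:
SELECT p.name, COUNT(c.id) FROM authors p LEFT JOIN novels c ON c.author_id = p.id GROUP BY p.name

Result:
name    | COUNT(c.id)
--------+------------
Atwood  | 3          
Borges  | 4          
Le Guin | 0          
Orwell  | 1          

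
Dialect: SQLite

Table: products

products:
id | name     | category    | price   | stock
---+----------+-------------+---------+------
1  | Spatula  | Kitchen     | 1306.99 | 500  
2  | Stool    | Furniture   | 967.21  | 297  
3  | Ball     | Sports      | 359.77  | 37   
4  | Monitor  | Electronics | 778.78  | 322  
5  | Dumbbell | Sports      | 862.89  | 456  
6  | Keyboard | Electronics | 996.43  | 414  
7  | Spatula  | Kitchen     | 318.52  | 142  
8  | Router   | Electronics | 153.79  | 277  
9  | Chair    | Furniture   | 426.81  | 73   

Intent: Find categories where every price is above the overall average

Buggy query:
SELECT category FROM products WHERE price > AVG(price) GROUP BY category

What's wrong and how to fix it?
Bug: AVG() is an aggregate; it can't sit directly in WHERE

Fix: Compute the overall average in a scalar subquery and compare each group's MIN against it in HAVING

Corrected query:
SELECT category FROM products GROUP BY category HAVING MIN(price) > (SELECT AVG(price) FROM products)

Result:
(no rows)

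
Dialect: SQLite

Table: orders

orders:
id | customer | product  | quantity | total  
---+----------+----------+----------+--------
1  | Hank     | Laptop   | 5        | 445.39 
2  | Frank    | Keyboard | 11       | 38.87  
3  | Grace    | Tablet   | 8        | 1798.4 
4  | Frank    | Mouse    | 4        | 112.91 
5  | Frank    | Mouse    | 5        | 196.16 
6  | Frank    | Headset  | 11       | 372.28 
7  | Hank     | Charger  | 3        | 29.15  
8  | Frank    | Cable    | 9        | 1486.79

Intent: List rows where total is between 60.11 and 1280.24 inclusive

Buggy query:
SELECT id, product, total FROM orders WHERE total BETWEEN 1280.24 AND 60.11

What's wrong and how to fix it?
Bug: BETWEEN expects the lower bound first; with 1280.24 AND 60.11 the range is empty

Fix: Swap the bounds so the smaller value comes first

Corrected query:
SELECT id, product, total FROM orders WHERE total BETWEEN 60.11 AND 1280.24

Result:
id | product | total 
---+---------+-------
1  | Laptop  | 445.39
4  | Mouse   | 112.91
5  | Mouse   | 196.16
6  | Headset | 372.28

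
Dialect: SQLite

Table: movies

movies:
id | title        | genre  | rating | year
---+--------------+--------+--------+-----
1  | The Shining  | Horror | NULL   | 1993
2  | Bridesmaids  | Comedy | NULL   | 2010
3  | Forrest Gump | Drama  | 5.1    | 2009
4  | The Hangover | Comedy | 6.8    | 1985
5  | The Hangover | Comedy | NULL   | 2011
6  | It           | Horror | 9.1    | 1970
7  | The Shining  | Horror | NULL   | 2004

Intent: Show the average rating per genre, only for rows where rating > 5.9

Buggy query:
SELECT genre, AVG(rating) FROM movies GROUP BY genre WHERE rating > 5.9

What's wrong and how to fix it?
Bug: WHERE cannot follow GROUP BY

Fix: Move the WHERE clause before GROUP BY

Corrected query:
SELECT genre, AVG(rating) FROM movies WHERE rating > 5.9 GROUP BY genre

Result:
genre  | AVG(rating)
-------+------------
Comedy | 6.8        
Horror | 9.1        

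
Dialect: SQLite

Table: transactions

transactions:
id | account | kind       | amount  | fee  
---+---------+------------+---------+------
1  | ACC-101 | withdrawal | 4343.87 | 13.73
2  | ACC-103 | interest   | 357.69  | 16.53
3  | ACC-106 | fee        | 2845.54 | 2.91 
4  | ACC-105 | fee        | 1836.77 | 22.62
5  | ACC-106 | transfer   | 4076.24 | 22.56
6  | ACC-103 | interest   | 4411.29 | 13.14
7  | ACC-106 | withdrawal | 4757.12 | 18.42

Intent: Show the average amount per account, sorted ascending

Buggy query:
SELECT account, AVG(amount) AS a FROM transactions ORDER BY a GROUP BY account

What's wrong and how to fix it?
Bug: ORDER BY appears before GROUP BY; SQL clause order requires GROUP BY first

Fix: Move ORDER BY to the end, after GROUP BY

Corrected query:
SELECT account, AVG(amount) AS a FROM transactions GROUP BY account ORDER BY a

Result:
account | a          
--------+------------
ACC-105 | 1836.77    
ACC-103 | 2384.49    
ACC-106 | 3892.966667
ACC-101 | 4343.87    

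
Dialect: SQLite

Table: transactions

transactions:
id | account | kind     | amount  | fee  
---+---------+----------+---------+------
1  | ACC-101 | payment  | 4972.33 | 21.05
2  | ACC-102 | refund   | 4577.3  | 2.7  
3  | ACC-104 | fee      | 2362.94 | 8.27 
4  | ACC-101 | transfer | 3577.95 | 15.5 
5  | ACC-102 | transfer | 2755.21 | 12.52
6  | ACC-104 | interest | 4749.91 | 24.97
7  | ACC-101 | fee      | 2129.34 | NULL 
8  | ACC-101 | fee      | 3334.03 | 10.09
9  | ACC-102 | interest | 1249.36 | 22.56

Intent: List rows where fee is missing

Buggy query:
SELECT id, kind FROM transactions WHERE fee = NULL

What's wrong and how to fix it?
Bug: '= NULL' is always unknown in SQL three-valued logic, so no rows match

Fix: Replace '= NULL' with 'IS NULL'

Corrected query:
SELECT id, kind FROM transactions WHERE fee IS NULL

Result:
id | kind
---+-----
7  | fee 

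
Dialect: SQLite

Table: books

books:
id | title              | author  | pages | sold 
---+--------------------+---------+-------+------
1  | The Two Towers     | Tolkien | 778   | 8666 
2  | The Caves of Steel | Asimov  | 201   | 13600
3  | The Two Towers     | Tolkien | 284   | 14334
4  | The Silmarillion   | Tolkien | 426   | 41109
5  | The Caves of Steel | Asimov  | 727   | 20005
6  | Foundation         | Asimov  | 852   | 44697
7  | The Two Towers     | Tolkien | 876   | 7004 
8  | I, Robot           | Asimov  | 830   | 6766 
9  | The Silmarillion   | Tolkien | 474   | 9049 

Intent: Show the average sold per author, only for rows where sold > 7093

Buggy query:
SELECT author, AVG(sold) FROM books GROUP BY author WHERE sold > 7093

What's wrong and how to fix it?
Bug: WHERE cannot follow GROUP BY

Fix: Move the WHERE clause before GROUP BY

Corrected query:
SELECT author, AVG(sold) FROM books WHERE sold > 7093 GROUP BY author

Result:
author  | AVG(sold)   
--------+-------------
Asimov  | 26100.666667
Tolkien | 18289.5     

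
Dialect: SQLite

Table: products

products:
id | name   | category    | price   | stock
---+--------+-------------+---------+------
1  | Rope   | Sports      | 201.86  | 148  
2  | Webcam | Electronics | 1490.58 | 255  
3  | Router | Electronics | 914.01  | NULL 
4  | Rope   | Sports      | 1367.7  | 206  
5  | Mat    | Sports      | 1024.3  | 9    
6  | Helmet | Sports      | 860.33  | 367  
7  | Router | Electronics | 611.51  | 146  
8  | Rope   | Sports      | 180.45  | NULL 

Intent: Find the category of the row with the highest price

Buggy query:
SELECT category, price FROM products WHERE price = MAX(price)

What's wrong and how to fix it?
Bug: WHERE is evaluated per row; an aggregate over the whole table isn't defined there

Fix: Use a subquery: WHERE price = (SELECT MAX(price) FROM products)

Corrected query:
SELECT category, price FROM products WHERE price = (SELECT MAX(price) FROM products)

Result:
category    | price  
------------+--------
Electronics | 1490.58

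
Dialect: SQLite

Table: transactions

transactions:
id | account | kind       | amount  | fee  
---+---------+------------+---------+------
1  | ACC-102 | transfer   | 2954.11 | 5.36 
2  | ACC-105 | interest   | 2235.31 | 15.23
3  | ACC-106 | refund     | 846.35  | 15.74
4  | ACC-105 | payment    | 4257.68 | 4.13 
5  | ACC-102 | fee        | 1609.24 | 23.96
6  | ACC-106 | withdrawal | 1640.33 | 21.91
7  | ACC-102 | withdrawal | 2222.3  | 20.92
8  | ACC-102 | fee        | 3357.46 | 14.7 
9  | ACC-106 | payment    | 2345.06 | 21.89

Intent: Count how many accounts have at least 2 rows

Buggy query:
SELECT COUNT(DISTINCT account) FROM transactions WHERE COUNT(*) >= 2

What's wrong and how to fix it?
Bug: COUNT(*) cannot appear in WHERE; the per-group count doesn't exist yet

Fix: Use a subquery that GROUPs and filters with HAVING, then count its rows

Corrected query:
SELECT COUNT(*) FROM (SELECT account FROM transactions GROUP BY account HAVING COUNT(*) >= 2)

Result:
COUNT(*)
--------
3       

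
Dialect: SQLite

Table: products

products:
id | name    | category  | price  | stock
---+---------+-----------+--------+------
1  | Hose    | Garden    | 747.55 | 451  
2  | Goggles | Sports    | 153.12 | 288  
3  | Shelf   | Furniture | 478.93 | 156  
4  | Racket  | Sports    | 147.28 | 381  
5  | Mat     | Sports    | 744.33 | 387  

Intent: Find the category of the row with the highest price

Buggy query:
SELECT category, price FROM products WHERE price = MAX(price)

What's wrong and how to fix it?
Bug: MAX(price) is an aggregate and cannot be used directly in WHERE

Fix: Wrap MAX in a scalar subquery so WHERE compares against a single value

Corrected query:
SELECT category, price FROM products WHERE price = (SELECT MAX(price) FROM products)

Result:
category | price 
---------+-------
Garden   | 747.55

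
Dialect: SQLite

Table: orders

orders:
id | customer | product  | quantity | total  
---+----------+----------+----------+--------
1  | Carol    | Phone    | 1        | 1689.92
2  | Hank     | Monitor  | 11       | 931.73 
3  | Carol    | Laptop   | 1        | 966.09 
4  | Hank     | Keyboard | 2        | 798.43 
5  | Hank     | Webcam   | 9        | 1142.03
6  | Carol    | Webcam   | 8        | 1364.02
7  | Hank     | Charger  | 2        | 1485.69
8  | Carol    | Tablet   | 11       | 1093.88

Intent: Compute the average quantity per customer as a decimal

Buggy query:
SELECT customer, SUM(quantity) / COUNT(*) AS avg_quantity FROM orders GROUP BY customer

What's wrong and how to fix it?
Bug: SUM(quantity) and COUNT(*) are both integers; the division truncates the fractional part

Fix: Multiply by 1.0 (or CAST to REAL) to force floating-point division

Corrected query:
SELECT customer, SUM(quantity) * 1.0 / COUNT(*) AS avg_quantity FROM orders GROUP BY customer

Result:
customer | avg_quantity
---------+-------------
Carol    | 5.25        
Hank     | 6           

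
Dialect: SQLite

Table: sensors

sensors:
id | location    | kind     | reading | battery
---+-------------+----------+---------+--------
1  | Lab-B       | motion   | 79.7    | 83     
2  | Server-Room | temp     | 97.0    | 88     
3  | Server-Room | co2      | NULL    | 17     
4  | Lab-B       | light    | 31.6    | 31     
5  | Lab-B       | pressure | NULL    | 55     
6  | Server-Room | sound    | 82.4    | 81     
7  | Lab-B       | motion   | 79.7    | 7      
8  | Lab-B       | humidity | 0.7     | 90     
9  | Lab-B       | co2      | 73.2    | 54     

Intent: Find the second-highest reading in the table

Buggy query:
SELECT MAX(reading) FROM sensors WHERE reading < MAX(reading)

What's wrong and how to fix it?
Bug: The inner MAX is an aggregate inside WHERE, which is not allowed

Fix: Compute the overall MAX in a subquery, then take MAX of rows below it

Corrected query:
SELECT MAX(reading) FROM sensors WHERE reading < (SELECT MAX(reading) FROM sensors)

Result:
MAX(reading)
------------
82.4        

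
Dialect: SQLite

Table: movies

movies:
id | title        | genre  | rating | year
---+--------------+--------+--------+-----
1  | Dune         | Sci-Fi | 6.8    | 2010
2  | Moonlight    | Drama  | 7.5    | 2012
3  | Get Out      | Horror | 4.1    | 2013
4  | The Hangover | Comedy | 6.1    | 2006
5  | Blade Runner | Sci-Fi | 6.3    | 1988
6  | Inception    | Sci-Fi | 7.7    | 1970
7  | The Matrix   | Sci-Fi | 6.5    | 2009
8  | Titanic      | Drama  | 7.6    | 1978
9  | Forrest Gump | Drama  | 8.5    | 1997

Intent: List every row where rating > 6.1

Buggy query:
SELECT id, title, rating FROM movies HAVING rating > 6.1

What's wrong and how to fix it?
Bug: HAVING filters the output of aggregation, but this query has no GROUP BY and no aggregate functions, so SQLite rejects it (HAVING clause on a non-aggregate query); the condition here is per row

Fix: Use WHERE for row-level filtering

Corrected query:
SELECT id, title, rating FROM movies WHERE rating > 6.1

Result:
id | title        | rating
---+--------------+-------
1  | Dune         | 6.8   
2  | Moonlight    | 7.5   
5  | Blade Runner | 6.3   
6  | Inception    | 7.7   
7  | The Matrix   | 6.5   
8  | Titanic      | 7.6   
9  | Forrest Gump | 8.5   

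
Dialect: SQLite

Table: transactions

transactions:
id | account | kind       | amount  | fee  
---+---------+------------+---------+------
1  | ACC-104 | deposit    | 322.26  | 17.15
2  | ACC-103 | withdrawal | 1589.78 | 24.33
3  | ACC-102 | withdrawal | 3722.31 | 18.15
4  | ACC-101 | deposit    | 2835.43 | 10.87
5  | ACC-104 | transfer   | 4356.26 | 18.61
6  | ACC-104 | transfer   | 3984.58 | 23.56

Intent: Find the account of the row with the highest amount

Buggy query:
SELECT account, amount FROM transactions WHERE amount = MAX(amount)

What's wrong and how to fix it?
Bug: WHERE is evaluated per row; an aggregate over the whole table isn't defined there

Fix: Wrap MAX in a scalar subquery so WHERE compares against a single value

Corrected query:
SELECT account, amount FROM transactions WHERE amount = (SELECT MAX(amount) FROM transactions)

Result:
account | amount 
--------+--------
ACC-104 | 4356.26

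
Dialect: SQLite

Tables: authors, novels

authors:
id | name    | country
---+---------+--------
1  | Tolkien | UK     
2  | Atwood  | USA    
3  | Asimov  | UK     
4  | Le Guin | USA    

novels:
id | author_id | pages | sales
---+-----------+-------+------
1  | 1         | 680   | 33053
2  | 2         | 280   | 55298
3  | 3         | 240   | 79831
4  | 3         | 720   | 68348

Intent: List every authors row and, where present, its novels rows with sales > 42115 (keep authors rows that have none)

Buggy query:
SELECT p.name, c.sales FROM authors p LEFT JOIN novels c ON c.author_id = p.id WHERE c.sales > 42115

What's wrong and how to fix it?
Bug: A WHERE condition on the right-hand table after LEFT JOIN drops unmatched parents

Fix: Move the right-table condition into the ON clause so unmatched parents are kept

Corrected query:
SELECT p.name, c.sales FROM authors p LEFT JOIN novels c ON c.author_id = p.id AND c.sales > 42115

Result:
name    | sales
--------+------
Tolkien | NULL 
Atwood  | 55298
Asimov  | 68348
Asimov  | 79831
Le Guin | NULL 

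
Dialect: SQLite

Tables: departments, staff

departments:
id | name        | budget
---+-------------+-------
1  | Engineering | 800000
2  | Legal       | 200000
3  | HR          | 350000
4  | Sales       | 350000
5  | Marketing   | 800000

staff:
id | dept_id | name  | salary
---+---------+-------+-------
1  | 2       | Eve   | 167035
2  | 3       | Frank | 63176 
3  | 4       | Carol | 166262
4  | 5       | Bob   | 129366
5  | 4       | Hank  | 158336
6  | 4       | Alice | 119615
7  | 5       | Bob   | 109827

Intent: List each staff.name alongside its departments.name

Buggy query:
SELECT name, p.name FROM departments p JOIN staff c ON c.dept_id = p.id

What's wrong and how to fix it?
Bug: 'name' exists in both joined tables, so the database can't tell which one is meant

Fix: Qualify the column with its table alias (c.name)

Corrected query:
SELECT c.name, p.name FROM departments p JOIN staff c ON c.dept_id = p.id

Result:
name  | name     
------+----------
Eve   | Legal    
Frank | HR       
Carol | Sales    
Bob   | Marketing
Hank  | Sales    
Alice | Sales    
Bob   | Marketing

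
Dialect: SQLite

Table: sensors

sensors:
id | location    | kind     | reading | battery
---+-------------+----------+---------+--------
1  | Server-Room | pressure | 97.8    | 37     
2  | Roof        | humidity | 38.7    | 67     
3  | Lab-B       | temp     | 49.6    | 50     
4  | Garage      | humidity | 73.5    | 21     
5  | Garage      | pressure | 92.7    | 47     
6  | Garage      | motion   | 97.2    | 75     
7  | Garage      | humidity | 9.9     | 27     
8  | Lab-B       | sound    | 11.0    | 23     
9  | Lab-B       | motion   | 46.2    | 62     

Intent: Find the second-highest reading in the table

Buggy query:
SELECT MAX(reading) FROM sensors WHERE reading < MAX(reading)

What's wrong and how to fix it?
Bug: MAX(reading) on the right of the comparison is an aggregate-in-WHERE error

Fix: Compute the overall MAX in a subquery, then take MAX of rows below it

Corrected query:
SELECT MAX(reading) FROM sensors WHERE reading < (SELECT MAX(reading) FROM sensors)

Result:
MAX(reading)
------------
97.2        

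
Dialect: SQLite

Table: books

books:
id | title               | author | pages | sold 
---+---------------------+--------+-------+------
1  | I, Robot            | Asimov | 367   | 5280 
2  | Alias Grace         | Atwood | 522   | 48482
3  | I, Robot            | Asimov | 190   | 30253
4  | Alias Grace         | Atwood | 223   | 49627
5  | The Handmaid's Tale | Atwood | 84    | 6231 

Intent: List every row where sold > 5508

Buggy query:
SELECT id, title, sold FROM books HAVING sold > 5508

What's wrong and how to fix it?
Bug: HAVING filters the output of aggregation, but this query has no GROUP BY and no aggregate functions, so SQLite rejects it (HAVING clause on a non-aggregate query); the condition here is per row

Fix: Use WHERE for row-level filtering

Corrected query:
SELECT id, title, sold FROM books WHERE sold > 5508

Result:
id | title               | sold 
---+---------------------+------
2  | Alias Grace         | 48482
3  | I, Robot            | 30253
4  | Alias Grace         | 49627
5  | The Handmaid's Tale | 6231 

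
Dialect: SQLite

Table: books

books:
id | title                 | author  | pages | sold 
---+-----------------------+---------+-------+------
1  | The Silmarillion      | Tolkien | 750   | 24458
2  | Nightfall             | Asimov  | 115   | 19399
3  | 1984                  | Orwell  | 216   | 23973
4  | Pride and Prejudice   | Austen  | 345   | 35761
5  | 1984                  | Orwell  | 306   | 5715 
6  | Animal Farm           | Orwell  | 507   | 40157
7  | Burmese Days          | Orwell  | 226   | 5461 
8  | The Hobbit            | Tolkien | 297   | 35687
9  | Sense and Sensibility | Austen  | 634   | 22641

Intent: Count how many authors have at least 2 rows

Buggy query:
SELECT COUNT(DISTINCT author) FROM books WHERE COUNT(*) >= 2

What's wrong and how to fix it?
Bug: WHERE filters individual rows, not groups, so a group-level COUNT is invalid there

Fix: Group first with HAVING COUNT(*) >= 2, then COUNT the resulting groups

Corrected query:
SELECT COUNT(*) FROM (SELECT author FROM books GROUP BY author HAVING COUNT(*) >= 2)

Result:
COUNT(*)
--------
3       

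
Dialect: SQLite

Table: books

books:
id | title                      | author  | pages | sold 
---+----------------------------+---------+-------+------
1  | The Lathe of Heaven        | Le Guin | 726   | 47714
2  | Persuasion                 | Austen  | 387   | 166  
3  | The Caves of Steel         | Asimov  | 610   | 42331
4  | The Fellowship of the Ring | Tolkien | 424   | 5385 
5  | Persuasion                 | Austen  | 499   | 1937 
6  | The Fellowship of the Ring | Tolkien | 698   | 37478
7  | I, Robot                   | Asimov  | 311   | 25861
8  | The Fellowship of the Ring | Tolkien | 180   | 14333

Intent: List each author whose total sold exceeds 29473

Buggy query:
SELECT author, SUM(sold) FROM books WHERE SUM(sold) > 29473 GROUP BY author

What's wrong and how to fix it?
Bug: Aggregate functions cannot appear in a WHERE clause

Fix: Use HAVING (which filters groups after aggregation) instead of WHERE

Corrected query:
SELECT author, SUM(sold) FROM books GROUP BY author HAVING SUM(sold) > 29473

Result:
author  | SUM(sold)
--------+----------
Asimov  | 68192    
Le Guin | 47714    
Tolkien | 57196    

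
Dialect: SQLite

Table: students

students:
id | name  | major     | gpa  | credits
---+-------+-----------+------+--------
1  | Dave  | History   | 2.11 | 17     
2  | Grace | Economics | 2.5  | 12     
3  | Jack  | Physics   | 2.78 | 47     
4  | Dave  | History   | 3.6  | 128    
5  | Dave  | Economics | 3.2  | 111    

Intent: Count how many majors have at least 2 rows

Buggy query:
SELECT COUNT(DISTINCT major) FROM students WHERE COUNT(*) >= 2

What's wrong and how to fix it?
Bug: COUNT(*) cannot appear in WHERE; the per-group count doesn't exist yet

Fix: Use a subquery that GROUPs and filters with HAVING, then count its rows

Corrected query:
SELECT COUNT(*) FROM (SELECT major FROM students GROUP BY major HAVING COUNT(*) >= 2)

Result:
COUNT(*)
--------
2       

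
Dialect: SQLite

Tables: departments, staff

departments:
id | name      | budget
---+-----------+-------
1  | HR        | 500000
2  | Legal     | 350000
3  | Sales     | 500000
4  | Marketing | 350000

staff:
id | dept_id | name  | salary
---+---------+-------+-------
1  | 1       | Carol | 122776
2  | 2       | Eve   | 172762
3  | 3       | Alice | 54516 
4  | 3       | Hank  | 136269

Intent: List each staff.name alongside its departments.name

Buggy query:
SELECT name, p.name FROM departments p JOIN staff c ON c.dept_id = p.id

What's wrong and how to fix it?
Bug: 'name' exists in both joined tables, so the database can't tell which one is meant

Fix: Qualify the column with its table alias (c.name)

Corrected query:
SELECT c.name, p.name FROM departments p JOIN staff c ON c.dept_id = p.id

Result:
name  | name 
------+------
Carol | HR   
Eve   | Legal
Alice | Sales
Hank  | Sales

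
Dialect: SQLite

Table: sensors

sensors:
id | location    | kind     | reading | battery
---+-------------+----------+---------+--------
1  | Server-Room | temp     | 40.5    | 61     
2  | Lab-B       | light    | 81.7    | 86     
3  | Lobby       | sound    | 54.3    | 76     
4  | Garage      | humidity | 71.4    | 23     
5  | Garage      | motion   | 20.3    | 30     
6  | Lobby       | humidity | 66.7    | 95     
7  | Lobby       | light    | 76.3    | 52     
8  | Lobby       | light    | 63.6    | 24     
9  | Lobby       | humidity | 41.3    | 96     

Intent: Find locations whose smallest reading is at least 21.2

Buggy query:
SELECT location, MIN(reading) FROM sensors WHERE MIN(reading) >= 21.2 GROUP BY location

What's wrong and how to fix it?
Bug: MIN() in WHERE is a misuse of aggregate

Fix: Replace WHERE with HAVING after the GROUP BY

Corrected query:
SELECT location, MIN(reading) FROM sensors GROUP BY location HAVING MIN(reading) >= 21.2

Result:
location    | MIN(reading)
------------+-------------
Lab-B       | 81.7        
Lobby       | 41.3        
Server-Room | 40.5        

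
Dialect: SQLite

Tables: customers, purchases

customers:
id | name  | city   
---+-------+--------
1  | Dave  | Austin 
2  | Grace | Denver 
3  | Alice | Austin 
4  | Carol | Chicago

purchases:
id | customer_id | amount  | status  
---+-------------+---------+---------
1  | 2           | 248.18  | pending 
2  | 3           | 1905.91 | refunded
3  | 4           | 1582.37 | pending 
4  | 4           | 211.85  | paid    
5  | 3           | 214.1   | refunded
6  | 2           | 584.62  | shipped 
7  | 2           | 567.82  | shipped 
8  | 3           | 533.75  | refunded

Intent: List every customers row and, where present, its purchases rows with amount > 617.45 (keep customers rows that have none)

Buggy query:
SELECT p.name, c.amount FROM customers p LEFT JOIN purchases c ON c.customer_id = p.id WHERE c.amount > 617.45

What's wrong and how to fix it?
Bug: Filtering c.amount in WHERE discards the NULL rows produced by LEFT JOIN, turning it into an inner join

Fix: Put 'c.amount > 617.45' in the JOIN's ON clause instead of WHERE

Corrected query:
SELECT p.name, c.amount FROM customers p LEFT JOIN purchases c ON c.customer_id = p.id AND c.amount > 617.45

Result:
name  | amount 
------+--------
Dave  | NULL   
Grace | NULL   
Alice | 1905.91
Carol | 1582.37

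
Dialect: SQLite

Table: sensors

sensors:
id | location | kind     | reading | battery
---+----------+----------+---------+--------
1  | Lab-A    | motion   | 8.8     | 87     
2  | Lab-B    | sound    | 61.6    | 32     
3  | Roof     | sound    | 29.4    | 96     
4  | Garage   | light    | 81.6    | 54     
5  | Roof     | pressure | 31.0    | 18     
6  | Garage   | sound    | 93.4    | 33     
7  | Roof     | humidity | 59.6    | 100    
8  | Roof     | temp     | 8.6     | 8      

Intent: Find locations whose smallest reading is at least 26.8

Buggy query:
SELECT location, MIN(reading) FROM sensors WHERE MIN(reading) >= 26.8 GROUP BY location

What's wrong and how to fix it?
Bug: Aggregates like MIN are computed per group after WHERE runs

Fix: Use HAVING for the per-group MIN condition

Corrected query:
SELECT location, MIN(reading) FROM sensors GROUP BY location HAVING MIN(reading) >= 26.8

Result:
location | MIN(reading)
---------+-------------
Garage   | 81.6        
Lab-B    | 61.6        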